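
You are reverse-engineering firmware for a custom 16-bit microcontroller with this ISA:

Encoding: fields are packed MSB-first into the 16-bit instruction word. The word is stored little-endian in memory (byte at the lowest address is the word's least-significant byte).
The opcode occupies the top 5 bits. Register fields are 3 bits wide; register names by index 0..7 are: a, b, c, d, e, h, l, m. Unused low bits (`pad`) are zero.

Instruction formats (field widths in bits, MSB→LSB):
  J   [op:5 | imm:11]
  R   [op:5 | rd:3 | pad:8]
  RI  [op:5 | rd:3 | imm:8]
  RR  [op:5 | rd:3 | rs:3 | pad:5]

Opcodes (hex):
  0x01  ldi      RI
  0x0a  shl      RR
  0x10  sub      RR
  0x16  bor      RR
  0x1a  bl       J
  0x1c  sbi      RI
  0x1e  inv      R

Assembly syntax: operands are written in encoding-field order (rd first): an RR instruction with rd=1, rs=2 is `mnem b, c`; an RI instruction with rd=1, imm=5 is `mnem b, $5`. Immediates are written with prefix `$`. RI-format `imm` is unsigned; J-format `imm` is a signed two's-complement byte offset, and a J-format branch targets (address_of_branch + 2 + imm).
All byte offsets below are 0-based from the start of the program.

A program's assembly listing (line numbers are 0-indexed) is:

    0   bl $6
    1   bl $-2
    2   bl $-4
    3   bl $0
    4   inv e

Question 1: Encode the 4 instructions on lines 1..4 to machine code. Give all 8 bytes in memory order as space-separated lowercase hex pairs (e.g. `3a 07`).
fe d7 fc d7 00 d0 00 f4

L1: bl op=0x1a:5|imm=-2:11 ⇒ 0xd7fe ⇒ little fe d7
L2: bl op=0x1a:5|imm=-4:11 ⇒ 0xd7fc ⇒ little fc d7
L3: bl op=0x1a:5|imm=0:11 ⇒ 0xd000 ⇒ little 00 d0
L4: inv op=0x1e:5|rd=4:3|pad=0:8 ⇒ 0xf400 ⇒ little 00 f4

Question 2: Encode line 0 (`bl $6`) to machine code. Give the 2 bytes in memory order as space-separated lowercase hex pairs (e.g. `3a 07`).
L0: bl op=0x1a:5|imm=6:11 ⇒ 0xd006 ⇒ little 06 d0

06 d0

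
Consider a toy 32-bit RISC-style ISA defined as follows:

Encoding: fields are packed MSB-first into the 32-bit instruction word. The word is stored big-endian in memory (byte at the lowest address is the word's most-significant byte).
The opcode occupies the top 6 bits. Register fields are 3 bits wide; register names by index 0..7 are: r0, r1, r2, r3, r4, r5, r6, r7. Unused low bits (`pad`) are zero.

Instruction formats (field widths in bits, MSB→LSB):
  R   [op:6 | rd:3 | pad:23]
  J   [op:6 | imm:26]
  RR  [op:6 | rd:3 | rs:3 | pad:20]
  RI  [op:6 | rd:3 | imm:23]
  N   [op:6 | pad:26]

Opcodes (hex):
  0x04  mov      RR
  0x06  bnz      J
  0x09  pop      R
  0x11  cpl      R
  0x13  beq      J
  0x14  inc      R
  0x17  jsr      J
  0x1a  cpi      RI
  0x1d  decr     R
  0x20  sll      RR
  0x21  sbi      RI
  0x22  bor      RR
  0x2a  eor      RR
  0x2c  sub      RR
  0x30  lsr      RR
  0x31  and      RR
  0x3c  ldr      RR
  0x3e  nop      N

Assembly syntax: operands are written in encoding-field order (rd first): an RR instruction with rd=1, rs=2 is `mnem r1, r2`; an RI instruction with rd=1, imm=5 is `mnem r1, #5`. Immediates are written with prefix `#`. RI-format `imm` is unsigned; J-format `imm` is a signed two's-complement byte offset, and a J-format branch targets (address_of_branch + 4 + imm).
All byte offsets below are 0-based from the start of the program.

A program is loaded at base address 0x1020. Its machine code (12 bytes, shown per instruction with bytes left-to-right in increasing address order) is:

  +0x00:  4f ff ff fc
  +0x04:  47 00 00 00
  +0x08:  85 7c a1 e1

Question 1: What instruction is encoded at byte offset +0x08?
sbi r2, #8167905

@+08  big-endian(85 7c a1 e1) = 0x857ca1e1
  op=0x857ca1e1>>26=0x21 ⇒ sbi (RI)
  rd: (w>>23)&0x7=0x2 → r2
  imm: (w>>0)&0x7fffff=0x7ca1e1 → #8167905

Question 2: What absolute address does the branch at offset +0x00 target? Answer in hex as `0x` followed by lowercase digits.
0x1020

[00] 4f ff ff fc → 0x4ffffffc
  op=0x4ffffffc>>26=0x13 ⇒ beq (J)
  [25:0] imm=67108860 (s26→-4) = #-4
  target = base 0x1020 + off 0x00 + 4 + imm -4 = 0x1020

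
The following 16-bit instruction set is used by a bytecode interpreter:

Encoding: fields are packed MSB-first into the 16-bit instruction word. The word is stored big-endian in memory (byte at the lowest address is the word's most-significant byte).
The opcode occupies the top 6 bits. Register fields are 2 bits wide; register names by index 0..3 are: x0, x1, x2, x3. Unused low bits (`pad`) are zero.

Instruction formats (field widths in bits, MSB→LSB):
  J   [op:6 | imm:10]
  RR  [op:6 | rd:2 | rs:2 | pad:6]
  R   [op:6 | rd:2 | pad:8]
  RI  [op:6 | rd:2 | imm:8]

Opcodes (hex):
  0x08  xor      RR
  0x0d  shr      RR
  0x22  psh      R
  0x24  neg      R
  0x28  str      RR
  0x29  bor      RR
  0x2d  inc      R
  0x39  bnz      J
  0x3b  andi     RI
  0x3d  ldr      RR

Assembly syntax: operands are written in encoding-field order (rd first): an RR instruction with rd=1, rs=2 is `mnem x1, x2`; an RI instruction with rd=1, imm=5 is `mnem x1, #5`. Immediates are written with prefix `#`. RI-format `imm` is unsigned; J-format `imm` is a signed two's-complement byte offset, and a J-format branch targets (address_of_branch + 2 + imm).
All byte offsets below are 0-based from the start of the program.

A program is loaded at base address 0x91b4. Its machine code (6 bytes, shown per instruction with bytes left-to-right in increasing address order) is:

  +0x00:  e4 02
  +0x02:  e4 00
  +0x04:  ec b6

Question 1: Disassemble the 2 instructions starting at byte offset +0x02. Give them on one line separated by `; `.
bnz #0; andi x0, #182

+0x02: e4 00 ⇒ word 0xe400 (big)
  opcode bits[15:10]=0x39: bnz/J
  imm@[9:0]=0x0 ⇒ #0
+0x04: ec b6 ⇒ word 0xecb6 (big)
  opcode bits[15:10]=0x3b: andi/RI
  rd@[9:8]=0x0 ⇒ x0
  imm@[7:0]=0xb6 ⇒ #182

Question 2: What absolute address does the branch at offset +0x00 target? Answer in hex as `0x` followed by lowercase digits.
0x91b8

off 0x00: read e4 02 as big → 0xe402
  op=0xe402>>10=0x39 ⇒ bnz (J)
  imm: (w>>0)&0x3ff=0x2 → #2
  target = base 0x91b4 + off 0x00 + 2 + imm 2 = 0x91b8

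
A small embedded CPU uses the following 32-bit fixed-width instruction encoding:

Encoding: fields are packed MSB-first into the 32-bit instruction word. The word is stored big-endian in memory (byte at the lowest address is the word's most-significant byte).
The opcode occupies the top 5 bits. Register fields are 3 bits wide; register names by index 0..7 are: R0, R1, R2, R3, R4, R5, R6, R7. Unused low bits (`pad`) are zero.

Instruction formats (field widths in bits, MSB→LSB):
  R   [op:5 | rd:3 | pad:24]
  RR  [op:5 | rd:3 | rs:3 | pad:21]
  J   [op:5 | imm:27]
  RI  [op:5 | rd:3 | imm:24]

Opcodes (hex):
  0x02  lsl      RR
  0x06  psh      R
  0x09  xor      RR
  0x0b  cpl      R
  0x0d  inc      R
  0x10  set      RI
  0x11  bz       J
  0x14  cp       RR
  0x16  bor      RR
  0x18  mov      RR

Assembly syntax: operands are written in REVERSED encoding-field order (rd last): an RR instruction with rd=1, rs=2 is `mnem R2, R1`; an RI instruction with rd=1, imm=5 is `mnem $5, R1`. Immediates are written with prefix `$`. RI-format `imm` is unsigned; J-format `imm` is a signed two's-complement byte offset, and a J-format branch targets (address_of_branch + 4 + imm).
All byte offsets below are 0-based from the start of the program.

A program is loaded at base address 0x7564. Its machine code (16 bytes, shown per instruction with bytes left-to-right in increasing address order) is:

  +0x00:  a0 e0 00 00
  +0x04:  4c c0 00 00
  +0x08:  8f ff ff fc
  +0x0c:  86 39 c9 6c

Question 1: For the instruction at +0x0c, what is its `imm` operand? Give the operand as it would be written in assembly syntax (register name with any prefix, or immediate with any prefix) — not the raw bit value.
off 0x0c: read 86 39 c9 6c as big → 0x8639c96c
  opcode bits[31:27]=0x10: set/RI
  [26:24] rd=6 = R6
  [23:0] imm=3787116 = $3787116

$3787116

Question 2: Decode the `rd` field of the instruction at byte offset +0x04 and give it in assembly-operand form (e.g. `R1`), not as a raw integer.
R4

off 0x04: read 4c c0 00 00 as big → 0x4cc00000
  op=0x4cc00000>>27=0x9 ⇒ xor (RR)
  rd: (w>>24)&0x7=0x4 → R4
  rs: (w>>21)&0x7=0x6 → R6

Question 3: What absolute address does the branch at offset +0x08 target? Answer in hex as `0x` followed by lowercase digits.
+0x08: 8f ff ff fc ⇒ word 0x8ffffffc (big)
  top 5b → 0x11 → bz [J]
  imm@[26:0]=0x7fffffc (s27→-4) ⇒ $-4
  target = base 0x7564 + off 0x08 + 4 + imm -4 = 0x756c

0x756c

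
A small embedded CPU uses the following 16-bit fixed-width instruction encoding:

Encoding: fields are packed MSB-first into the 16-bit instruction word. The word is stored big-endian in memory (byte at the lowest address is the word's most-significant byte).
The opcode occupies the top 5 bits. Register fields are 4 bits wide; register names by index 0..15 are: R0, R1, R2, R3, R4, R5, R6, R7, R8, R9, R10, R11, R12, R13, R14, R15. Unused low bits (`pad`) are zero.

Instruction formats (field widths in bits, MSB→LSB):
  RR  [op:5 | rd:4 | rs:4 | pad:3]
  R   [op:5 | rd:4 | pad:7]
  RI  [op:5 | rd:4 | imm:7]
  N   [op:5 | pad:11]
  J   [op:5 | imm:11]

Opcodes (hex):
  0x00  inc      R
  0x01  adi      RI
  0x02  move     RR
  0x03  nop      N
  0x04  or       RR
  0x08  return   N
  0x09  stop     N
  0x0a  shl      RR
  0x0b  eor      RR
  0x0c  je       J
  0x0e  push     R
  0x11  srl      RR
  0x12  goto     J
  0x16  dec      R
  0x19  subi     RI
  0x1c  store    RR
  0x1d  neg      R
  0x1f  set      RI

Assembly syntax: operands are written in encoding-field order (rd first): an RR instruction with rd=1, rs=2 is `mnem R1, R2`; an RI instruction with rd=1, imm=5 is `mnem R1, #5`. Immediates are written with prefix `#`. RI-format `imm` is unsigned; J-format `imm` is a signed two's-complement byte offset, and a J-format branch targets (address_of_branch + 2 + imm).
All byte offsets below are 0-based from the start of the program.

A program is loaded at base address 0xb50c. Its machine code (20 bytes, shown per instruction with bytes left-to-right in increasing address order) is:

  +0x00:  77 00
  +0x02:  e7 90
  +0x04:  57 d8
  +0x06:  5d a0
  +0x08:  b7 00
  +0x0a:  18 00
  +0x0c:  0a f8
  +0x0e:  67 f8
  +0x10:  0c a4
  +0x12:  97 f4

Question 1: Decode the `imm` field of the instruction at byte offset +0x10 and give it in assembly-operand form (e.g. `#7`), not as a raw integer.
#36

off 0x10: read 0c a4 as big → 0x0ca4
  op=0x0ca4>>11=0x1 ⇒ adi (RI)
  rd: (w>>7)&0xf=0x9 → R9
  imm: (w>>0)&0x7f=0x24 → #36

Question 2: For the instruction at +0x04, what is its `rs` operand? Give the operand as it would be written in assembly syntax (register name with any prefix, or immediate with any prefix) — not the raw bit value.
@+04  big-endian(57 d8) = 0x57d8
  op=0x57d8>>11=0xa ⇒ shl (RR)
  [10:7] rd=15 = R15
  [6:3] rs=11 = R11

R11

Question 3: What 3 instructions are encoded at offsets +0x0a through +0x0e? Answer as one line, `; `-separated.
nop; adi R5, #120; je #-8

+0x0a: 18 00 ⇒ word 0x1800 (big)
  op=0x1800>>11=0x3 ⇒ nop (N)
+0x0c: 0a f8 ⇒ word 0x0af8 (big)
  op=0x0af8>>11=0x1 ⇒ adi (RI)
  rd@[10:7]=0x5 ⇒ R5
  imm@[6:0]=0x78 ⇒ #120
+0x0e: 67 f8 ⇒ word 0x67f8 (big)
  op=0x67f8>>11=0xc ⇒ je (J)
  imm@[10:0]=0x7f8 (s11→-8) ⇒ #-8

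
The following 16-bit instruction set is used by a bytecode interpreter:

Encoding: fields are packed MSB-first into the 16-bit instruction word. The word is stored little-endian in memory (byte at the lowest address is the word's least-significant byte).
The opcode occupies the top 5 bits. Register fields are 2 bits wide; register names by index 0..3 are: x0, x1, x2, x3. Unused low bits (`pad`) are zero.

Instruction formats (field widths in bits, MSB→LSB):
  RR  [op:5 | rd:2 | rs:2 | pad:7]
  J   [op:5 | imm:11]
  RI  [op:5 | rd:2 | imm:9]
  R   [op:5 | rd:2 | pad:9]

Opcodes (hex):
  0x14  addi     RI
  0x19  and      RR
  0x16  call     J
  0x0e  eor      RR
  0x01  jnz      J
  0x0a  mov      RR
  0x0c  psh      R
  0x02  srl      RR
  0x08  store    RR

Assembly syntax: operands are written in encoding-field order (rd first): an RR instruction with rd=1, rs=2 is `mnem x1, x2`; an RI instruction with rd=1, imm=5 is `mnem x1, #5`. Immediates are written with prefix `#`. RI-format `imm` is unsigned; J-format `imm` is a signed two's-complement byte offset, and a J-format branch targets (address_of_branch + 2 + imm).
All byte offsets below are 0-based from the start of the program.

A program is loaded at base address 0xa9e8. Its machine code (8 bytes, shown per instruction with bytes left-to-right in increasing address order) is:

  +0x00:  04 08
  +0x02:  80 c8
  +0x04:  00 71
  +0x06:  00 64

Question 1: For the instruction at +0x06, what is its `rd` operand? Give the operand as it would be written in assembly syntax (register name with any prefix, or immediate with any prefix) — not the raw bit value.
@+06  little-endian(00 64) = 0x6400
  opcode bits[15:11]=0xc: psh/R
  rd: (w>>9)&0x3=0x2 → x2

x2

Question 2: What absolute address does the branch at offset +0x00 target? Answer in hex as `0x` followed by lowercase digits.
off 0x00: read 04 08 as little → 0x0804
  top 5b → 0x1 → jnz [J]
  imm@[10:0]=0x4 ⇒ #4
  target = base 0xa9e8 + off 0x00 + 2 + imm 4 = 0xa9ee

0xa9ee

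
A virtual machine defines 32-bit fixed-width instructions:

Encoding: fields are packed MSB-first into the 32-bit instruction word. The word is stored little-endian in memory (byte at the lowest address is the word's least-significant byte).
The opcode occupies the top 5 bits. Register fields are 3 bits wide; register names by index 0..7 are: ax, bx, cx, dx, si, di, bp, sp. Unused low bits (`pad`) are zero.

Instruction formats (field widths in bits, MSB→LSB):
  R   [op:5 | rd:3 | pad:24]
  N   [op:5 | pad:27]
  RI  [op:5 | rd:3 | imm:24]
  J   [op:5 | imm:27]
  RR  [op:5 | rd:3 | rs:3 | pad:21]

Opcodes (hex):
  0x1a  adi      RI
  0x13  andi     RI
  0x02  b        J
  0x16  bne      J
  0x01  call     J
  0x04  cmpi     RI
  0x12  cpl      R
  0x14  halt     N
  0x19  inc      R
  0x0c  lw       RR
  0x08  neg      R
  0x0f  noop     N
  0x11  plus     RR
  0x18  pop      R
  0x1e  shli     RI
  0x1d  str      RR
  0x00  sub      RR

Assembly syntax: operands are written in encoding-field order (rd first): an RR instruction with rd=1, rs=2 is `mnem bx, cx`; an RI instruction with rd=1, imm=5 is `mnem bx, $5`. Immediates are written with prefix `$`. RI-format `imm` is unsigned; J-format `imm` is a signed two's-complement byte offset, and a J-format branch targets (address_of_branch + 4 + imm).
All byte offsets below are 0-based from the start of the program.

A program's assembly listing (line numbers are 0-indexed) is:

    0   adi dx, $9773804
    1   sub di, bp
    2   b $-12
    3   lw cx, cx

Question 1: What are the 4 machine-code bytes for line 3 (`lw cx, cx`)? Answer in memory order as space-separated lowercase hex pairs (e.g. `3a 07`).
3. lw fields op=0xc:5|rd=2:3|rs=2:3|pad=0:21 → word 62400000h → 00 00 40 62

00 00 40 62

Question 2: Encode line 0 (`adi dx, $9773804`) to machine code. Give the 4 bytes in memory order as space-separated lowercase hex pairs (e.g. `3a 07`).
L0: adi op=0x1a:5|rd=3:3|imm=9773804:24 ⇒ 0xd39522ec ⇒ little ec 22 95 d3

ec 22 95 d3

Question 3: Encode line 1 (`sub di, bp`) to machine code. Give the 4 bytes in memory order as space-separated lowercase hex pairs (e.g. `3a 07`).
1. sub fields op=0x0:5|rd=5:3|rs=6:3|pad=0:21 → word 05c00000h → 00 00 c0 05

00 00 c0 05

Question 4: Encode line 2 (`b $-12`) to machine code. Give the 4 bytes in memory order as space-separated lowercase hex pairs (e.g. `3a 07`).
2. b fields op=0x2:5|imm=-12:27 → word 17fffff4h → f4 ff ff 17

f4 ff ff 17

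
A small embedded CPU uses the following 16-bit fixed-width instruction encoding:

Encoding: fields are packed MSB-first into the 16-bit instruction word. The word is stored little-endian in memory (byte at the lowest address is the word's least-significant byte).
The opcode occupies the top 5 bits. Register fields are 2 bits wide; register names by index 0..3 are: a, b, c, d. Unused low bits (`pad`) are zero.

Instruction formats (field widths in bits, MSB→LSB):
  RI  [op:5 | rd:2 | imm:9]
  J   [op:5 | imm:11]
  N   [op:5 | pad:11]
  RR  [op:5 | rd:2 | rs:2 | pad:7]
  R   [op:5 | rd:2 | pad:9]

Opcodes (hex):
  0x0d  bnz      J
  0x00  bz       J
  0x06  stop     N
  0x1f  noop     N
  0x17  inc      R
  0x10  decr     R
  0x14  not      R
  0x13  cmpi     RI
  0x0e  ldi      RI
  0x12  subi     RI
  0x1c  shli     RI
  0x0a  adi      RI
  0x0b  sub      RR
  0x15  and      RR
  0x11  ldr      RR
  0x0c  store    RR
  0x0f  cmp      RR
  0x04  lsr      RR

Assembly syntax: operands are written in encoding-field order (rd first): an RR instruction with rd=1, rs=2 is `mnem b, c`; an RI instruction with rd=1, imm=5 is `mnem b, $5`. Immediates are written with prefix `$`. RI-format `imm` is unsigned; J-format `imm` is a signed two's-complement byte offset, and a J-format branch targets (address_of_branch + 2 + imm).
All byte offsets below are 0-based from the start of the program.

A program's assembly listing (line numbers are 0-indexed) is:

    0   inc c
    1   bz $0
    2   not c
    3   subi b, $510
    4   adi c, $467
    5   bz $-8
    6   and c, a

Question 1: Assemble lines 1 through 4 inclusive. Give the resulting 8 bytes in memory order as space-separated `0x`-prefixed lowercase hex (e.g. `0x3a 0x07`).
line 1 (bz): pack op=0x0:5|imm=0:11 = 0x0000; little→ 00 00
line 2 (not): pack op=0x14:5|rd=2:2|pad=0:9 = 0xa400; little→ 00 a4
line 3 (subi): pack op=0x12:5|rd=1:2|imm=510:9 = 0x93fe; little→ fe 93
line 4 (adi): pack op=0xa:5|rd=2:2|imm=467:9 = 0x55d3; little→ d3 55

0x00 0x00 0x00 0xa4 0xfe 0x93 0xd3 0x55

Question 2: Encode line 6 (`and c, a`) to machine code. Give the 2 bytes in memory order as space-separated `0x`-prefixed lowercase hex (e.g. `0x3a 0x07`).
6. and fields op=0x15:5|rd=2:2|rs=0:2|pad=0:7 → word ac00h → 00 ac

0x00 0xac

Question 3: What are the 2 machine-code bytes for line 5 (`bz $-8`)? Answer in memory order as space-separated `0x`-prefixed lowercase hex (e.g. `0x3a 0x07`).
line 5 (bz): pack op=0x0:5|imm=-8:11 = 0x07f8; little→ f8 07

0xf8 0x07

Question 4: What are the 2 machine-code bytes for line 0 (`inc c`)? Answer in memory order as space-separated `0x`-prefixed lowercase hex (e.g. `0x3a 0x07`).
0. inc fields op=0x17:5|rd=2:2|pad=0:9 → word bc00h → 00 bc

0x00 0xbc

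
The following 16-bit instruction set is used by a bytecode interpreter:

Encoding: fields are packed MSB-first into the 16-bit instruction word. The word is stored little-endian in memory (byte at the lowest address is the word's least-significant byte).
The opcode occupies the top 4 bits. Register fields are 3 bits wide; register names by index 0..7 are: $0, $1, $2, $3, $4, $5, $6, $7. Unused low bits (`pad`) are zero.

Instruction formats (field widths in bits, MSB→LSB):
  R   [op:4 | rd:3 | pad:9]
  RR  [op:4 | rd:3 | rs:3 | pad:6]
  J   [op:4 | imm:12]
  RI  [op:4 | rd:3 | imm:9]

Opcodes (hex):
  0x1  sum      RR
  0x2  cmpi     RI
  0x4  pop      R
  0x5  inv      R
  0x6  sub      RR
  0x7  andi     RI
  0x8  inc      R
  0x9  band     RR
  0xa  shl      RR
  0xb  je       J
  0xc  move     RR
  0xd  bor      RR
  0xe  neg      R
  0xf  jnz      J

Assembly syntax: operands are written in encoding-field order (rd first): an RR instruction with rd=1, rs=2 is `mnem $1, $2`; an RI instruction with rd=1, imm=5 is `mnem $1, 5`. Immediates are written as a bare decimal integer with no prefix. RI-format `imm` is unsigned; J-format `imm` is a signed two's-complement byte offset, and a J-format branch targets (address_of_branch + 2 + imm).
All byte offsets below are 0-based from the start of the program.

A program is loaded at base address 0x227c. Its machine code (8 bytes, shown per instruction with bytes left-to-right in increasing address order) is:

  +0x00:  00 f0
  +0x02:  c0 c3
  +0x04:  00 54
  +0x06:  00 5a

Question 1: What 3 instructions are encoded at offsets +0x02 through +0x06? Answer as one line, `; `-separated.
move $1, $7; inv $2; inv $5

off 0x02: read c0 c3 as little → 0xc3c0
  opcode bits[15:12]=0xc: move/RR
  [11:9] rd=1 = $1
  [8:6] rs=7 = $7
off 0x04: read 00 54 as little → 0x5400
  opcode bits[15:12]=0x5: inv/R
  [11:9] rd=2 = $2
off 0x06: read 00 5a as little → 0x5a00
  opcode bits[15:12]=0x5: inv/R
  [11:9] rd=5 = $5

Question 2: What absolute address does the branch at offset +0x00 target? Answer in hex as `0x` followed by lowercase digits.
0x227e

@+00  little-endian(00 f0) = 0xf000
  top 4b → 0xf → jnz [J]
  imm@[11:0]=0x0 ⇒ 0
  target = base 0x227c + off 0x00 + 2 + imm 0 = 0x227e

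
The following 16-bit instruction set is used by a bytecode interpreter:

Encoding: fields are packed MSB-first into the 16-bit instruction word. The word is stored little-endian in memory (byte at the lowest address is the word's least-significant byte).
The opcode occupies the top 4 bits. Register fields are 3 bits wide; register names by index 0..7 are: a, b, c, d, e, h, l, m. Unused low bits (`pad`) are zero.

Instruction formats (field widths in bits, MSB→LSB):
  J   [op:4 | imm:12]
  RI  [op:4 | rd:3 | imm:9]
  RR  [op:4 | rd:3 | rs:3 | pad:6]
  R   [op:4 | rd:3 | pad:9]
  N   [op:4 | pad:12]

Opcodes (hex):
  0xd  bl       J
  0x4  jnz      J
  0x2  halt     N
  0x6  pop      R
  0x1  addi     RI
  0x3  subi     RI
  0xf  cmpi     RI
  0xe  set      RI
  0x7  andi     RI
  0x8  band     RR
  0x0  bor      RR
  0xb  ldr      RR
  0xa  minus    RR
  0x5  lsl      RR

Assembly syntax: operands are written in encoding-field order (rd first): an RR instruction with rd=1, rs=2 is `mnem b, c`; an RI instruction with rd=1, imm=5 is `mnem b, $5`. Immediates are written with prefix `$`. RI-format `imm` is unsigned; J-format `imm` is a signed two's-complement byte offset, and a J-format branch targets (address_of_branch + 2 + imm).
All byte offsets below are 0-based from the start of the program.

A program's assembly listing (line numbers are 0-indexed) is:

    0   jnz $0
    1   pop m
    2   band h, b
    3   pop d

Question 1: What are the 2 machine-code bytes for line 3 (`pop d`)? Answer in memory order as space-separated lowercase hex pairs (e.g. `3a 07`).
00 66

line 3 (pop): pack op=0x6:4|rd=3:3|pad=0:9 = 0x6600; little→ 00 66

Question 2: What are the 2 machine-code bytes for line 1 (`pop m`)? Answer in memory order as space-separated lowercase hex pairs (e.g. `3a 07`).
L1: pop op=0x6:4|rd=7:3|pad=0:9 ⇒ 0x6e00 ⇒ little 00 6e

00 6e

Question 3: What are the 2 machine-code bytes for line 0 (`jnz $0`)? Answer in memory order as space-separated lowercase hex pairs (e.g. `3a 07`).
0. jnz fields op=0x4:4|imm=0:12 → word 4000h → 00 40

00 40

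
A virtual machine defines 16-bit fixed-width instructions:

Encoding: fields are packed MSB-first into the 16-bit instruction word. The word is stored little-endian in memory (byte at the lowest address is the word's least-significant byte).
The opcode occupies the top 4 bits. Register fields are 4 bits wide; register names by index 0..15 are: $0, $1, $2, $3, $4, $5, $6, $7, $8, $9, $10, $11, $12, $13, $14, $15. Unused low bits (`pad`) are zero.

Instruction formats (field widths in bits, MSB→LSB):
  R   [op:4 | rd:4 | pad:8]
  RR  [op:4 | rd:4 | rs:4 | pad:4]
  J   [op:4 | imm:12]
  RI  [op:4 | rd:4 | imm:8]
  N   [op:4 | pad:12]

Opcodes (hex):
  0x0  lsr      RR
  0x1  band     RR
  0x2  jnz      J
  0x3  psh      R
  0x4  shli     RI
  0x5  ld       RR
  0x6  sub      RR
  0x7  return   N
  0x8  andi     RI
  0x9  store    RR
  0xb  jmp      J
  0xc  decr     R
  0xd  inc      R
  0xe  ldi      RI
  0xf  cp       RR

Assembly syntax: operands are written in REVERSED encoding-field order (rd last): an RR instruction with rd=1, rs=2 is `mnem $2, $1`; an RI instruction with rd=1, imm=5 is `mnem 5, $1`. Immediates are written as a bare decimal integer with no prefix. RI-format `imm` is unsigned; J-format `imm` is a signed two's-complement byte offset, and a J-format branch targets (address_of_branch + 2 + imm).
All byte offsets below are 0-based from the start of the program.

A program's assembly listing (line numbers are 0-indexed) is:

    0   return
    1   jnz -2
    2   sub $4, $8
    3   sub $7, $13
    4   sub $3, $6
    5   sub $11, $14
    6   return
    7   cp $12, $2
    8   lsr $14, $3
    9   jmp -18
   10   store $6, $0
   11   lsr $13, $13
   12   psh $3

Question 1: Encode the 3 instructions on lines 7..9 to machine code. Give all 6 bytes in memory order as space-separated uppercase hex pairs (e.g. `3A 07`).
C0 F2 E0 03 EE BF

7. cp fields op=0xf:4|rd=2:4|rs=12:4|pad=0:4 → word f2c0h → c0 f2
8. lsr fields op=0x0:4|rd=3:4|rs=14:4|pad=0:4 → word 03e0h → e0 03
9. jmp fields op=0xb:4|imm=-18:12 → word bfeeh → ee bf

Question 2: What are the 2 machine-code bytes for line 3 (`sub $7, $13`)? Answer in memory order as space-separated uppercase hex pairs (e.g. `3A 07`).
L3: sub op=0x6:4|rd=13:4|rs=7:4|pad=0:4 ⇒ 0x6d70 ⇒ little 70 6d

70 6D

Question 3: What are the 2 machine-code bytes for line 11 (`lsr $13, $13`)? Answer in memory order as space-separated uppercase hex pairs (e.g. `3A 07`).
D0 0D

11. lsr fields op=0x0:4|rd=13:4|rs=13:4|pad=0:4 → word 0dd0h → d0 0d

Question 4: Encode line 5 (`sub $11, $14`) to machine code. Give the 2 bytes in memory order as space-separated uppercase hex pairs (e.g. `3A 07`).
L5: sub op=0x6:4|rd=14:4|rs=11:4|pad=0:4 ⇒ 0x6eb0 ⇒ little b0 6e

B0 6E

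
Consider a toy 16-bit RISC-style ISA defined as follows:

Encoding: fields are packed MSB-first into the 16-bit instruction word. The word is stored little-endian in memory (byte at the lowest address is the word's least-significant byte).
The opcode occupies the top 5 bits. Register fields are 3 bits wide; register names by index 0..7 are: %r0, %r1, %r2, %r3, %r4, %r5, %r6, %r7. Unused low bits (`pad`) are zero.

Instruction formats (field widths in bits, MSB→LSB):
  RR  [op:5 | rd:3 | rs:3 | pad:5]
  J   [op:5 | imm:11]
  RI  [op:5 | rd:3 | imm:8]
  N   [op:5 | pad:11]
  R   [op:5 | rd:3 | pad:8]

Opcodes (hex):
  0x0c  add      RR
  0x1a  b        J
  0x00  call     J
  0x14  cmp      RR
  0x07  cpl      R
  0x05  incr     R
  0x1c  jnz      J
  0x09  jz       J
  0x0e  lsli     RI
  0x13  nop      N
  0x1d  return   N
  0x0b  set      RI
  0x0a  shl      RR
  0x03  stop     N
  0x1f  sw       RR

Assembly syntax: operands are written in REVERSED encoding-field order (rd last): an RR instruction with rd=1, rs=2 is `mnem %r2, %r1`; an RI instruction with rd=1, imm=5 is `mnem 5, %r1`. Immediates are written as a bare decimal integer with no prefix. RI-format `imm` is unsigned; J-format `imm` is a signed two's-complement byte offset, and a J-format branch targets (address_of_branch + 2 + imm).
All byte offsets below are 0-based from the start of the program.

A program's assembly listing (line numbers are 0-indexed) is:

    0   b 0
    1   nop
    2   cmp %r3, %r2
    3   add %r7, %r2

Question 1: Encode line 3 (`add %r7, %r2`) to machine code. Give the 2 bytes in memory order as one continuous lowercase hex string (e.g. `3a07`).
3. add fields op=0xc:5|rd=2:3|rs=7:3|pad=0:5 → word 62e0h → e0 62

e062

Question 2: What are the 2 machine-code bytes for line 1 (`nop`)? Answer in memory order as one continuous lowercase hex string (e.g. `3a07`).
1. nop fields op=0x13:5|pad=0:11 → word 9800h → 00 98

0098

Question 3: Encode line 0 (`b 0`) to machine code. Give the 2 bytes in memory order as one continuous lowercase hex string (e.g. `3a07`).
L0: b op=0x1a:5|imm=0:11 ⇒ 0xd000 ⇒ little 00 d0

00d0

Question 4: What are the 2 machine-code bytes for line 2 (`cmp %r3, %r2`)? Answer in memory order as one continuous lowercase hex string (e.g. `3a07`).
2. cmp fields op=0x14:5|rd=2:3|rs=3:3|pad=0:5 → word a260h → 60 a2

60a2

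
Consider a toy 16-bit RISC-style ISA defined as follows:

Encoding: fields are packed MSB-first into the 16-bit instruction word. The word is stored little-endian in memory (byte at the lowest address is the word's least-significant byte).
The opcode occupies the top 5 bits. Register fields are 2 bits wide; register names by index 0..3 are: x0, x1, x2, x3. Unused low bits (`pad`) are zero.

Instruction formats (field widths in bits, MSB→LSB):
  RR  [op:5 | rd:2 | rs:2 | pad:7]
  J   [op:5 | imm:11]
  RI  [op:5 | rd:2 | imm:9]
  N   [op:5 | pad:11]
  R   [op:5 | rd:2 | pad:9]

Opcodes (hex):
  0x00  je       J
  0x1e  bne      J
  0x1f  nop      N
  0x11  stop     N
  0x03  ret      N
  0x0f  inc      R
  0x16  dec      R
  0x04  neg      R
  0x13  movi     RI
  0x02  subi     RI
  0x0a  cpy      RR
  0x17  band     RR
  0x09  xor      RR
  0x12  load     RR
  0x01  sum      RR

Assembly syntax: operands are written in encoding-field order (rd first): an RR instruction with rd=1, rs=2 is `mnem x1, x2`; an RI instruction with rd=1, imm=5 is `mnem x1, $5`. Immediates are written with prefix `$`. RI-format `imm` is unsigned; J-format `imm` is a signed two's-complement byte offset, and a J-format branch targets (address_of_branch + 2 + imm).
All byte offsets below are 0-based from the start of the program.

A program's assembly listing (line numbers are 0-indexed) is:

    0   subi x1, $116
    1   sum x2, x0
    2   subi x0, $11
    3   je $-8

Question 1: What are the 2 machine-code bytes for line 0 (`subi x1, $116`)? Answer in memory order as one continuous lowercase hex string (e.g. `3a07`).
L0: subi op=0x2:5|rd=1:2|imm=116:9 ⇒ 0x1274 ⇒ little 74 12

7412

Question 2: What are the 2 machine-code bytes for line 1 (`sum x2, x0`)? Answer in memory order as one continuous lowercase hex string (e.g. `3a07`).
000c

L1: sum op=0x1:5|rd=2:2|rs=0:2|pad=0:7 ⇒ 0x0c00 ⇒ little 00 0c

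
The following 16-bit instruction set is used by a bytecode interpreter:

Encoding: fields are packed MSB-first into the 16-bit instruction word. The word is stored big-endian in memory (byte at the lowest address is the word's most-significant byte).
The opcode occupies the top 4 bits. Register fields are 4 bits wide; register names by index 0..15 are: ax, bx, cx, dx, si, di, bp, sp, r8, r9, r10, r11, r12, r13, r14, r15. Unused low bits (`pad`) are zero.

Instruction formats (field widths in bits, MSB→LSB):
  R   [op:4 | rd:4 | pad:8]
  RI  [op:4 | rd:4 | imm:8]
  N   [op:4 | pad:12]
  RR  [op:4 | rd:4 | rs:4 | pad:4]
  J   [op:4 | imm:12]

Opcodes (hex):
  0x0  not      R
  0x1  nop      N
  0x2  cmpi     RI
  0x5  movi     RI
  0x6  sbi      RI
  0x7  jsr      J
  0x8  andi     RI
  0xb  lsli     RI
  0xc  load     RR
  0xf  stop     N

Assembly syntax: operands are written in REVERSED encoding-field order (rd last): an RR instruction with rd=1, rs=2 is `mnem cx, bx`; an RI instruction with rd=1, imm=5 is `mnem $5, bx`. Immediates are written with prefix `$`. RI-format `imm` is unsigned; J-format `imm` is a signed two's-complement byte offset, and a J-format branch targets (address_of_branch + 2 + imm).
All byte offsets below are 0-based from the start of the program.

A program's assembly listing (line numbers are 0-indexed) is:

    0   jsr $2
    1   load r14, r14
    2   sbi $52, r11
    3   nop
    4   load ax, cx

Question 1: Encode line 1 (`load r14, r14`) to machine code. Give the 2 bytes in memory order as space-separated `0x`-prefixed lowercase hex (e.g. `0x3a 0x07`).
0xce 0xe0

L1: load op=0xc:4|rd=14:4|rs=14:4|pad=0:4 ⇒ 0xcee0 ⇒ big ce e0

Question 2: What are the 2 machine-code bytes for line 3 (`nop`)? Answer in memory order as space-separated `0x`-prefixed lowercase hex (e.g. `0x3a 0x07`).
L3: nop op=0x1:4|pad=0:12 ⇒ 0x1000 ⇒ big 10 00

0x10 0x00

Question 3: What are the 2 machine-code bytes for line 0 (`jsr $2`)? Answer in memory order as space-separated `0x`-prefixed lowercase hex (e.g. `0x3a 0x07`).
0. jsr fields op=0x7:4|imm=2:12 → word 7002h → 70 02

0x70 0x02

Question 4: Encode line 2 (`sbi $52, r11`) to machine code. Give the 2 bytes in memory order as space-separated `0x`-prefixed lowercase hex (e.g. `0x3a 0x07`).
0x6b 0x34

line 2 (sbi): pack op=0x6:4|rd=11:4|imm=52:8 = 0x6b34; big→ 6b 34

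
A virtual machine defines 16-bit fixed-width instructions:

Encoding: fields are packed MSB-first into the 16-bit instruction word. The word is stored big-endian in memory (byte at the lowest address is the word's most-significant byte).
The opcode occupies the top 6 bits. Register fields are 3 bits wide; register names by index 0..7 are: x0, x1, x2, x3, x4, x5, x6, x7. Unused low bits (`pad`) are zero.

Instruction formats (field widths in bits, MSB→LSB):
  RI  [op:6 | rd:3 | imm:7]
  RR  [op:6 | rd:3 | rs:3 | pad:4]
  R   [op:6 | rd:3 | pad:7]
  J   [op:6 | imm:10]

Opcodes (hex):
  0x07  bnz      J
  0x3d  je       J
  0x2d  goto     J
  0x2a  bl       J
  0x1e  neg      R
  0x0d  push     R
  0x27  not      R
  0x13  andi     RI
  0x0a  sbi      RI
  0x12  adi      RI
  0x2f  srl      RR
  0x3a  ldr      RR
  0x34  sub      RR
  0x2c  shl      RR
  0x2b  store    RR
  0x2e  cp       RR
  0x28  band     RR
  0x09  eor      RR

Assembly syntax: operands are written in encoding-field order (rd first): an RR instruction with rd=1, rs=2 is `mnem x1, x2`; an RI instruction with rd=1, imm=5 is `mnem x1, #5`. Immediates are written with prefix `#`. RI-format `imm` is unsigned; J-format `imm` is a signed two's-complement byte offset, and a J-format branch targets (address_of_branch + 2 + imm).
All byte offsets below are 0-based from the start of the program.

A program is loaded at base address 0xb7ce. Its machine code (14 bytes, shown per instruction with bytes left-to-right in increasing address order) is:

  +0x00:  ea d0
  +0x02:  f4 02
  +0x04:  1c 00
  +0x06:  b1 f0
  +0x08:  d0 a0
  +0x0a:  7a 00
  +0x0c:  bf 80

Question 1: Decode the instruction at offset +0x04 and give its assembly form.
[04] 1c 00 → 0x1c00
  op=0x1c00>>10=0x7 ⇒ bnz (J)
  imm@[9:0]=0x0 ⇒ #0

bnz #0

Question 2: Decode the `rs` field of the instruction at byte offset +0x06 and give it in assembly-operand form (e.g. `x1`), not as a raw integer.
x7

off 0x06: read b1 f0 as big → 0xb1f0
  opcode bits[15:10]=0x2c: shl/RR
  rd@[9:7]=0x3 ⇒ x3
  rs@[6:4]=0x7 ⇒ x7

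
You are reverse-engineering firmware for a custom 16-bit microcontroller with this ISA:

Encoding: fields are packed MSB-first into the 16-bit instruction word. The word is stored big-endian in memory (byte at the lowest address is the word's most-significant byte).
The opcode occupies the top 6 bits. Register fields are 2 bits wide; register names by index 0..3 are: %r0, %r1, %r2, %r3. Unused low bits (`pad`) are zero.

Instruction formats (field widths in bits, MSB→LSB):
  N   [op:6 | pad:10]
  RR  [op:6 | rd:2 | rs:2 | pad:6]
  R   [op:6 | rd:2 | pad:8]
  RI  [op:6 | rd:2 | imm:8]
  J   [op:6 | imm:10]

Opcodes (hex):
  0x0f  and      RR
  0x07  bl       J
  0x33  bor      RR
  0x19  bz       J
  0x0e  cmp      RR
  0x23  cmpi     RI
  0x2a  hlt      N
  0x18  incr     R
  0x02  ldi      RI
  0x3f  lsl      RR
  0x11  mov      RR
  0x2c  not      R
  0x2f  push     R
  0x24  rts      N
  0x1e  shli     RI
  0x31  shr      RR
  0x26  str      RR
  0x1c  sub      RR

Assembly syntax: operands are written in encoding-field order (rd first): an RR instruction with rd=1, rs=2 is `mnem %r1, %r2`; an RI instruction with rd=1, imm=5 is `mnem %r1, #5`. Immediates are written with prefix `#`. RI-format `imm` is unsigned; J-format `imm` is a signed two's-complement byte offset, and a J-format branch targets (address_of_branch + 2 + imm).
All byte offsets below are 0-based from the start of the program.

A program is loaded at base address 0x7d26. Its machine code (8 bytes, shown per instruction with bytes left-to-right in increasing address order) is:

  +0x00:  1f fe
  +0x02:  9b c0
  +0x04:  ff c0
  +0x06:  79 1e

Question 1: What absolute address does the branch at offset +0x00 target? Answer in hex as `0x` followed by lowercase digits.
0x7d26

@+00  big-endian(1f fe) = 0x1ffe
  op=0x1ffe>>10=0x7 ⇒ bl (J)
  [9:0] imm=1022 (s10→-2) = #-2
  target = base 0x7d26 + off 0x00 + 2 + imm -2 = 0x7d26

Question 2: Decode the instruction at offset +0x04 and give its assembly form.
lsl %r3, %r3

+0x04: ff c0 ⇒ word 0xffc0 (big)
  top 6b → 0x3f → lsl [RR]
  rd: (w>>8)&0x3=0x3 → %r3
  rs: (w>>6)&0x3=0x3 → %r3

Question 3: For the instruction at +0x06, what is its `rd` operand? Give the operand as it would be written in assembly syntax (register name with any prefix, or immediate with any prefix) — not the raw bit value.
%r1

[06] 79 1e → 0x791e
  top 6b → 0x1e → shli [RI]
  rd: (w>>8)&0x3=0x1 → %r1
  imm: (w>>0)&0xff=0x1e → #30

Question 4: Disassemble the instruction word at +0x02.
str %r3, %r3

@+02  big-endian(9b c0) = 0x9bc0
  op=0x9bc0>>10=0x26 ⇒ str (RR)
  rd: (w>>8)&0x3=0x3 → %r3
  rs: (w>>6)&0x3=0x3 → %r3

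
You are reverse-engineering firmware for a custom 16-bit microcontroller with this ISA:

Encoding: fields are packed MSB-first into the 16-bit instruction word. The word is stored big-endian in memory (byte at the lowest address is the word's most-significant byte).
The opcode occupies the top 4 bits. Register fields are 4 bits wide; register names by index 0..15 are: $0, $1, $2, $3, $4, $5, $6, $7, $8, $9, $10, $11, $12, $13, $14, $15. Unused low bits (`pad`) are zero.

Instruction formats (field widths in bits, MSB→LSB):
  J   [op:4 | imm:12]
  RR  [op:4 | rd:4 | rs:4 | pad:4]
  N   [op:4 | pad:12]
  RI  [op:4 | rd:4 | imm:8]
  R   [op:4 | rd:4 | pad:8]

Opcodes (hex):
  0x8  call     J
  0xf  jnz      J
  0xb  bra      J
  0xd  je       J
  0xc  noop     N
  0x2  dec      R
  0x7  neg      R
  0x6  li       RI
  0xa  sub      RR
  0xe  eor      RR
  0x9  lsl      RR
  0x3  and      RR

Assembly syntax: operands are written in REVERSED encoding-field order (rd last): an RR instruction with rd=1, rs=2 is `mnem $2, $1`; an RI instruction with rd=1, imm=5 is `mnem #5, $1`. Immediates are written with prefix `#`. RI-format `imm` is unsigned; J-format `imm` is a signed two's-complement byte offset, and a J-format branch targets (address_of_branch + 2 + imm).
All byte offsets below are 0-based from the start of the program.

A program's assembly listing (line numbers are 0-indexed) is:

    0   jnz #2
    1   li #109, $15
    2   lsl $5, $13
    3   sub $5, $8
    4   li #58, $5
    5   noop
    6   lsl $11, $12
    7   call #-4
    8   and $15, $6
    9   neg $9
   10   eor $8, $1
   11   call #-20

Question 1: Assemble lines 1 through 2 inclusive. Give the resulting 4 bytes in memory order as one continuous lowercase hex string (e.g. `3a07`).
1. li fields op=0x6:4|rd=15:4|imm=109:8 → word 6f6dh → 6f 6d
2. lsl fields op=0x9:4|rd=13:4|rs=5:4|pad=0:4 → word 9d50h → 9d 50

6f6d9d50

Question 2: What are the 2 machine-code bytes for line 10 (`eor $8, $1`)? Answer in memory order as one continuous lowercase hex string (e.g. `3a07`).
L10: eor op=0xe:4|rd=1:4|rs=8:4|pad=0:4 ⇒ 0xe180 ⇒ big e1 80

e180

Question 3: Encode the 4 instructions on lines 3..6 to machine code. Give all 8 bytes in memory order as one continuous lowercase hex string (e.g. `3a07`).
a850653ac0009cb0

line 3 (sub): pack op=0xa:4|rd=8:4|rs=5:4|pad=0:4 = 0xa850; big→ a8 50
line 4 (li): pack op=0x6:4|rd=5:4|imm=58:8 = 0x653a; big→ 65 3a
line 5 (noop): pack op=0xc:4|pad=0:12 = 0xc000; big→ c0 00
line 6 (lsl): pack op=0x9:4|rd=12:4|rs=11:4|pad=0:4 = 0x9cb0; big→ 9c b0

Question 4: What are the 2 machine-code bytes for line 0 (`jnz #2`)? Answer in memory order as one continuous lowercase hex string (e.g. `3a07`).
f002

0. jnz fields op=0xf:4|imm=2:12 → word f002h → f0 02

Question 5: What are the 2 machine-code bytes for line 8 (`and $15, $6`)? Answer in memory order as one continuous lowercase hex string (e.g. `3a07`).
line 8 (and): pack op=0x3:4|rd=6:4|rs=15:4|pad=0:4 = 0x36f0; big→ 36 f0

36f0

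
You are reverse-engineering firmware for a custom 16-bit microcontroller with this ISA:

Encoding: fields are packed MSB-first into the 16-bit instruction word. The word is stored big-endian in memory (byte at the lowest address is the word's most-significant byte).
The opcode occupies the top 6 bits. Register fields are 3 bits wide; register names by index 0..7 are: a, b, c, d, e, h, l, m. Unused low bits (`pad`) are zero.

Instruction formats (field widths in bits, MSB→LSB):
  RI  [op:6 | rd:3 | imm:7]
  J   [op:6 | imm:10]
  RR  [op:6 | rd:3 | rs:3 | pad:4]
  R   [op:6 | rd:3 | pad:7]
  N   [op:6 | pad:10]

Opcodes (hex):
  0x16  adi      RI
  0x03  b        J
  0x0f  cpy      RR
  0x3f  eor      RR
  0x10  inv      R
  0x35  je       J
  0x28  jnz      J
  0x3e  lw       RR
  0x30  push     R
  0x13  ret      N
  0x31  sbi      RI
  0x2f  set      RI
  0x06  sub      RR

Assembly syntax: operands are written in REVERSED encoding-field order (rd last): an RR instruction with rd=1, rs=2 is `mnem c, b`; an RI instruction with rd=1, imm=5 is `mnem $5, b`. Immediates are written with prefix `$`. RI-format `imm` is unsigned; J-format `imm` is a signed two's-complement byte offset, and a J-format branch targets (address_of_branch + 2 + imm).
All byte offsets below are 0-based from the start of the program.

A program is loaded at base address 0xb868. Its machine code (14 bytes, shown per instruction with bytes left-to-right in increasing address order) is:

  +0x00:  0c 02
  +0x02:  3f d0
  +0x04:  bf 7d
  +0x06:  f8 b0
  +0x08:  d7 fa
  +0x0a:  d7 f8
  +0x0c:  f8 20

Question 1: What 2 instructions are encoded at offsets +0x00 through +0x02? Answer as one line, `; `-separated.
@+00  big-endian(0c 02) = 0x0c02
  op=0x0c02>>10=0x3 ⇒ b (J)
  [9:0] imm=2 = $2
@+02  big-endian(3f d0) = 0x3fd0
  op=0x3fd0>>10=0xf ⇒ cpy (RR)
  [9:7] rd=7 = m
  [6:4] rs=5 = h

b $2; cpy h, m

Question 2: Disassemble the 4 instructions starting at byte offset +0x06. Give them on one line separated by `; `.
lw d, b; je $-6; je $-8; lw c, a

@+06  big-endian(f8 b0) = 0xf8b0
  top 6b → 0x3e → lw [RR]
  [9:7] rd=1 = b
  [6:4] rs=3 = d
@+08  big-endian(d7 fa) = 0xd7fa
  top 6b → 0x35 → je [J]
  [9:0] imm=1018 (s10→-6) = $-6
@+0a  big-endian(d7 f8) = 0xd7f8
  top 6b → 0x35 → je [J]
  [9:0] imm=1016 (s10→-8) = $-8
@+0c  big-endian(f8 20) = 0xf820
  top 6b → 0x3e → lw [RR]
  [9:7] rd=0 = a
  [6:4] rs=2 = c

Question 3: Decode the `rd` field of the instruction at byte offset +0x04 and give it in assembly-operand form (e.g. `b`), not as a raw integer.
@+04  big-endian(bf 7d) = 0xbf7d
  op=0xbf7d>>10=0x2f ⇒ set (RI)
  rd: (w>>7)&0x7=0x6 → l
  imm: (w>>0)&0x7f=0x7d → $125

l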